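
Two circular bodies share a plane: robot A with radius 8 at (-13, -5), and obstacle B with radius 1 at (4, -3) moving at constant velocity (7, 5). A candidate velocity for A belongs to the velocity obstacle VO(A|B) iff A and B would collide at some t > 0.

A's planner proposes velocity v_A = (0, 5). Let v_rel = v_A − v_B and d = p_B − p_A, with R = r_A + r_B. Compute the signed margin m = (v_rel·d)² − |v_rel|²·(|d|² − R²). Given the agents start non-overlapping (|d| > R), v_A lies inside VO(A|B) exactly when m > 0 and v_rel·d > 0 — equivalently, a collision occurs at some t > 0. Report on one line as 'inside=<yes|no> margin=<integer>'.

d = (17, 2),  |d|² = 293;  R = 8+1 = 9,  c = 293−9² = 212
v_rel = (-7, 0),  |v_rel|² = 49;  v_rel·d = (-7)·(17) + (0)·(2) = -119
49·t² + 238·t + 212 = 0  ⇒  m = (-119)² − 49·212 = 3773
m = 3773 > 0,  v_rel·d = -119 < 0  ⇒  outside

inside=no margin=3773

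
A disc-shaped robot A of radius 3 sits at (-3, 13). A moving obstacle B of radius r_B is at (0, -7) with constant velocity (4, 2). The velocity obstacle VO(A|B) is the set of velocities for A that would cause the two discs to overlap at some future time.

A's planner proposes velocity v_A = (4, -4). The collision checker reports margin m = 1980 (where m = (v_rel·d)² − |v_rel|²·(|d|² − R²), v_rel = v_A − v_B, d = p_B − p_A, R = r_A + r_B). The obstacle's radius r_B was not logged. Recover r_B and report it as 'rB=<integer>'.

m = 1980
d = (3, -20);  v_rel = (0, -6),  |v_rel|² = 36
v_rel×d = (0)·(-20) − (-6)·(3) = 18
since m = R²·36 − 18²:  R² = (324 + 1980) / 36 = 64
R = √64 = 8  ⇒  r_B = 8 − 3 = 5

rB=5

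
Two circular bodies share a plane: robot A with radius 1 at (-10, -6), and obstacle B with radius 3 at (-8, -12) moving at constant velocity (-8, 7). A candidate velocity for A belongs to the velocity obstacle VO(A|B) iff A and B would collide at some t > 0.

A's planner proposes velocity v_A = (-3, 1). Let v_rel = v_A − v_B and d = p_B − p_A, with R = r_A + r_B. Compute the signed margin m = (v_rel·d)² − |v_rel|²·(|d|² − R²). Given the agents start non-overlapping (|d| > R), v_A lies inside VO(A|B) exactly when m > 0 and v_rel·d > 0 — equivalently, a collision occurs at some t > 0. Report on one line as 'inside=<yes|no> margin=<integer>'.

d = (2, -6),  |d|² = 40;  R = 1+3 = 4,  c = 40−4² = 24
v_rel = (5, -6),  |v_rel|² = 61;  v_rel·d = (5)·(2) + (-6)·(-6) = 46
61·t² − 92·t + 24 = 0  ⇒  m = 46² − 61·24 = 652
m = 652 > 0,  v_rel·d = 46 > 0  ⇒  inside

inside=yes margin=652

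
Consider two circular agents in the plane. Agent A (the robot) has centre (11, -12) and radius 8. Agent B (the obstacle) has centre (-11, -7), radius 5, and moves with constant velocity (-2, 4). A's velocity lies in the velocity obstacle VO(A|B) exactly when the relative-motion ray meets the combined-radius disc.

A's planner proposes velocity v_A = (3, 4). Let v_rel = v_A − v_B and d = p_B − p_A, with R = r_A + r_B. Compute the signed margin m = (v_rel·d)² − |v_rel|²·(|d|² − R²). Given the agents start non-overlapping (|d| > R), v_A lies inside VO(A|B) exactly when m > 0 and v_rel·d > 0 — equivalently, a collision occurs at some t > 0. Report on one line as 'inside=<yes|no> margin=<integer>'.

d = (-22, 5),  |d|² = 509;  R = 8+5 = 13,  c = 509−13² = 340
v_rel = (5, 0),  |v_rel|² = 25;  v_rel·d = (5)·(-22) + (0)·(5) = -110
25·t² + 220·t + 340 = 0  ⇒  m = (-110)² − 25·340 = 3600
m = 3600 > 0,  v_rel·d = -110 < 0  ⇒  outside

inside=no margin=3600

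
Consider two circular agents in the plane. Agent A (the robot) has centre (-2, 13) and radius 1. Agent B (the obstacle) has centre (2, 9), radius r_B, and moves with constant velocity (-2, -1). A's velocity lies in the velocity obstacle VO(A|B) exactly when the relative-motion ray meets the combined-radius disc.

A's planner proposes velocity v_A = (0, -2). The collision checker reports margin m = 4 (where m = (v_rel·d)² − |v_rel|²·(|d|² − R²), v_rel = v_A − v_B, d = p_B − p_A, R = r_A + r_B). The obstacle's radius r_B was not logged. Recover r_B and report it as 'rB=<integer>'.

m = 4
d = (4, -4);  v_rel = (2, -1),  |v_rel|² = 5
v_rel×d = (2)·(-4) − (-1)·(4) = -4
since m = R²·5 − (-4)²:  R² = (16 + 4) / 5 = 4
R = √4 = 2  ⇒  r_B = 2 − 1 = 1

rB=1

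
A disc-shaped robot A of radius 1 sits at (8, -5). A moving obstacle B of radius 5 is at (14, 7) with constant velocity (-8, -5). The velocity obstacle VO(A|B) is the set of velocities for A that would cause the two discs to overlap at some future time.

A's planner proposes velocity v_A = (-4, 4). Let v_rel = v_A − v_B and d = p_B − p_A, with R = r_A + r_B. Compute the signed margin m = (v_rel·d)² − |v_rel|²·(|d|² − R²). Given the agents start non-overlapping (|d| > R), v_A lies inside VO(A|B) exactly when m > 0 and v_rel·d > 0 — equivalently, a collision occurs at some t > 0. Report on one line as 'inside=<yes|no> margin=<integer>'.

d = (6, 12),  |d|² = 180;  R = 1+5 = 6,  c = 180−6² = 144
v_rel = (4, 9),  |v_rel|² = 97;  v_rel·d = (4)·(6) + (9)·(12) = 132
97·t² − 264·t + 144 = 0  ⇒  m = 132² − 97·144 = 3456
m = 3456 > 0,  v_rel·d = 132 > 0  ⇒  inside

inside=yes margin=3456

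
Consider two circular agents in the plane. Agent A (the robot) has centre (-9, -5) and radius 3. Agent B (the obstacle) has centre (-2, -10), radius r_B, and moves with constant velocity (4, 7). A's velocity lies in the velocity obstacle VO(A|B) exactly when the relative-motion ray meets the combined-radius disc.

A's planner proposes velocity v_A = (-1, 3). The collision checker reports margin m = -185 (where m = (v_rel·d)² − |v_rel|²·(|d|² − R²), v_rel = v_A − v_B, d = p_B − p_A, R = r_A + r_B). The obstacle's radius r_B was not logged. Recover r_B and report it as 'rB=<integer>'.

m = -185
d = (7, -5);  v_rel = (-5, -4),  |v_rel|² = 41
v_rel×d = (-5)·(-5) − (-4)·(7) = 53
since m = R²·41 − 53²:  R² = (2809 + -185) / 41 = 64
R = √64 = 8  ⇒  r_B = 8 − 3 = 5

rB=5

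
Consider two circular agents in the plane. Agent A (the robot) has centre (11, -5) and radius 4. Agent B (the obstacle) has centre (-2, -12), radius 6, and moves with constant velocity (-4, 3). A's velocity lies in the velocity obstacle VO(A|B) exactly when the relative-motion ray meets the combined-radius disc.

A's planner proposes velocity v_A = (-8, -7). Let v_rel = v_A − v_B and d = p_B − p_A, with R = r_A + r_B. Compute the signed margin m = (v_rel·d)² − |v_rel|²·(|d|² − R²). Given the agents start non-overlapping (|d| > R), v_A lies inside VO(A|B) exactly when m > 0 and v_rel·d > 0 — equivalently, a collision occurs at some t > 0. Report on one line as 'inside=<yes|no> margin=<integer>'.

d = (-13, -7),  |d|² = 218;  R = 4+6 = 10,  c = 218−10² = 118
v_rel = (-4, -10),  |v_rel|² = 116;  v_rel·d = (-4)·(-13) + (-10)·(-7) = 122
116·t² − 244·t + 118 = 0  ⇒  m = 122² − 116·118 = 1196
m = 1196 > 0,  v_rel·d = 122 > 0  ⇒  inside

inside=yes margin=1196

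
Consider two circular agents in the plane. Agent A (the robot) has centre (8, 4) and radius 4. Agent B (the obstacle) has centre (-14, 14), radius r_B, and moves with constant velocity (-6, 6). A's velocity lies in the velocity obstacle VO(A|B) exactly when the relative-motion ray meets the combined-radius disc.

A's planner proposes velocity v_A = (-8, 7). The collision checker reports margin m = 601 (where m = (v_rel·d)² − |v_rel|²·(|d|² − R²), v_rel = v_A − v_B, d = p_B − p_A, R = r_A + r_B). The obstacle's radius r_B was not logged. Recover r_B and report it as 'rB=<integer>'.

m = 601
d = (-22, 10);  v_rel = (-2, 1),  |v_rel|² = 5
v_rel×d = (-2)·(10) − (1)·(-22) = 2
since m = R²·5 − 2²:  R² = (4 + 601) / 5 = 121
R = √121 = 11  ⇒  r_B = 11 − 4 = 7

rB=7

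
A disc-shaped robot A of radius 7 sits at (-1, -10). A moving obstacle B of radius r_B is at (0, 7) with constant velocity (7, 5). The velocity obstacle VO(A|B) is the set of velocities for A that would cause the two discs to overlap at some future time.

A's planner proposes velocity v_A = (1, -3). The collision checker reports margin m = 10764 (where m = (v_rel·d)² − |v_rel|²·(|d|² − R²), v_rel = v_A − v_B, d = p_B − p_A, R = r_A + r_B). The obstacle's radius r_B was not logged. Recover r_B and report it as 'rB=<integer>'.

m = 10764
d = (1, 17);  v_rel = (-6, -8),  |v_rel|² = 100
v_rel×d = (-6)·(17) − (-8)·(1) = -94
since m = R²·100 − (-94)²:  R² = (8836 + 10764) / 100 = 196
R = √196 = 14  ⇒  r_B = 14 − 7 = 7

rB=7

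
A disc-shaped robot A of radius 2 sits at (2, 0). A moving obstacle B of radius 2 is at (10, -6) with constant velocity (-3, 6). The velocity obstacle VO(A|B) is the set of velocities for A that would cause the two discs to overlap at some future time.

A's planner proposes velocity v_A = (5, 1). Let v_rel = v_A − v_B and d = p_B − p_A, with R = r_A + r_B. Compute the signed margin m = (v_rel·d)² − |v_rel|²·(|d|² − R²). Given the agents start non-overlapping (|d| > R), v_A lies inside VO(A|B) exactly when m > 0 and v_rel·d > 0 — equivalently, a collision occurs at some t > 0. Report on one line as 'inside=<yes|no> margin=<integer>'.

d = (8, -6),  |d|² = 100;  R = 2+2 = 4,  c = 100−4² = 84
v_rel = (8, -5),  |v_rel|² = 89;  v_rel·d = (8)·(8) + (-5)·(-6) = 94
89·t² − 188·t + 84 = 0  ⇒  m = 94² − 89·84 = 1360
m = 1360 > 0,  v_rel·d = 94 > 0  ⇒  inside

inside=yes margin=1360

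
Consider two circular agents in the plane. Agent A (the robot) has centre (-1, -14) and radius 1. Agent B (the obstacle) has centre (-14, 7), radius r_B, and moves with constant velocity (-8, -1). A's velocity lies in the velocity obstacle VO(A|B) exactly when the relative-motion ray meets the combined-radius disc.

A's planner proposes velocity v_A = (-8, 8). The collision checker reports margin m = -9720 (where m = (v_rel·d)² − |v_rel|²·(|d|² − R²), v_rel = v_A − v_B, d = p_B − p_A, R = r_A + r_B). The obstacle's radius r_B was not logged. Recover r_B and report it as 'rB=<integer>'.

m = -9720
d = (-13, 21);  v_rel = (0, 9),  |v_rel|² = 81
v_rel×d = (0)·(21) − (9)·(-13) = 117
since m = R²·81 − 117²:  R² = (13689 + -9720) / 81 = 49
R = √49 = 7  ⇒  r_B = 7 − 1 = 6

rB=6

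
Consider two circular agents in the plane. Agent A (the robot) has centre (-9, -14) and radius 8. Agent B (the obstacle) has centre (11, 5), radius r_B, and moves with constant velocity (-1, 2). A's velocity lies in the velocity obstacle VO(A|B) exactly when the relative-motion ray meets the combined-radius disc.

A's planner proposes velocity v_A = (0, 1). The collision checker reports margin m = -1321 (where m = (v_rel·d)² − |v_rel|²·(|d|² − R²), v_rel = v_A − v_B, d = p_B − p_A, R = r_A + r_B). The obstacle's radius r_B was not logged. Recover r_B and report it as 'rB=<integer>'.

m = -1321
d = (20, 19);  v_rel = (1, -1),  |v_rel|² = 2
v_rel×d = (1)·(19) − (-1)·(20) = 39
since m = R²·2 − 39²:  R² = (1521 + -1321) / 2 = 100
R = √100 = 10  ⇒  r_B = 10 − 8 = 2

rB=2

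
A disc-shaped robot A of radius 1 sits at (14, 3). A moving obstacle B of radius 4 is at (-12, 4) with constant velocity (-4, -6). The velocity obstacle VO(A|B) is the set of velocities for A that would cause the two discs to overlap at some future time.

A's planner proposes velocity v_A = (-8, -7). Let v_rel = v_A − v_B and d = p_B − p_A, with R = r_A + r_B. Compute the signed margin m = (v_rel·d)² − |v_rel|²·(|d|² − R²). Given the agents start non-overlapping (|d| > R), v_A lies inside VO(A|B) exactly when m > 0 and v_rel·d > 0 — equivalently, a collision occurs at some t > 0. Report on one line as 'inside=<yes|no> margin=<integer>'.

d = (-26, 1),  |d|² = 677;  R = 1+4 = 5,  c = 677−5² = 652
v_rel = (-4, -1),  |v_rel|² = 17;  v_rel·d = (-4)·(-26) + (-1)·(1) = 103
17·t² − 206·t + 652 = 0  ⇒  m = 103² − 17·652 = -475
m = -475 < 0,  v_rel·d = 103 > 0  ⇒  outside

inside=no margin=-475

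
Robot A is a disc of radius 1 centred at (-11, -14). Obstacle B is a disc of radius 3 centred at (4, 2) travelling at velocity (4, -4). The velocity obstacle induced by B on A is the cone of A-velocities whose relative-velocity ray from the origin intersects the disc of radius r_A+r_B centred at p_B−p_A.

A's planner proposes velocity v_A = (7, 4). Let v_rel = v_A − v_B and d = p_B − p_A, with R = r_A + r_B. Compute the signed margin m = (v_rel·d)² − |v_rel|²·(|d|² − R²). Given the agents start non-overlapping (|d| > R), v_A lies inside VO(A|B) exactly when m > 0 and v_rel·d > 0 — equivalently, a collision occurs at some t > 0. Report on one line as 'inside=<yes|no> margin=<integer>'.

d = (15, 16),  |d|² = 481;  R = 1+3 = 4,  c = 481−4² = 465
v_rel = (3, 8),  |v_rel|² = 73;  v_rel·d = (3)·(15) + (8)·(16) = 173
73·t² − 346·t + 465 = 0  ⇒  m = 173² − 73·465 = -4016
m = -4016 < 0,  v_rel·d = 173 > 0  ⇒  outside

inside=no margin=-4016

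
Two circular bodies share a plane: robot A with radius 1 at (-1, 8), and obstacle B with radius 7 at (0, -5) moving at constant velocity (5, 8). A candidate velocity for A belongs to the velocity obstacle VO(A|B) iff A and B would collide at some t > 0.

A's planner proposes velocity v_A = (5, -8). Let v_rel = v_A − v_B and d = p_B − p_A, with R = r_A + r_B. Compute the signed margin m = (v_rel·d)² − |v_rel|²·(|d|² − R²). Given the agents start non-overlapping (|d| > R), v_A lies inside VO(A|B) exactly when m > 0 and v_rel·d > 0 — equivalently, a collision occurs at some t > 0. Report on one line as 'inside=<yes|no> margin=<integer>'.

d = (1, -13),  |d|² = 170;  R = 1+7 = 8,  c = 170−8² = 106
v_rel = (0, -16),  |v_rel|² = 256;  v_rel·d = (0)·(1) + (-16)·(-13) = 208
256·t² − 416·t + 106 = 0  ⇒  m = 208² − 256·106 = 16128
m = 16128 > 0,  v_rel·d = 208 > 0  ⇒  inside

inside=yes margin=16128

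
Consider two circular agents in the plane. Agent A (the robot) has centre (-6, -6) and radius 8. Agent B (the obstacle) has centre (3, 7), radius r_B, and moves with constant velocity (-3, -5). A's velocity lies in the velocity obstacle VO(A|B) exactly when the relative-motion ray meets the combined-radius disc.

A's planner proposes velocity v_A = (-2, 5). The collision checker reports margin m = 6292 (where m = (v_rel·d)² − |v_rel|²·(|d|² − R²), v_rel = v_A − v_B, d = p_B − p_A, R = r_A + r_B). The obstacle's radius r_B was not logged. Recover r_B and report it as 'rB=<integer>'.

m = 6292
d = (9, 13);  v_rel = (1, 10),  |v_rel|² = 101
v_rel×d = (1)·(13) − (10)·(9) = -77
since m = R²·101 − (-77)²:  R² = (5929 + 6292) / 101 = 121
R = √121 = 11  ⇒  r_B = 11 − 8 = 3

rB=3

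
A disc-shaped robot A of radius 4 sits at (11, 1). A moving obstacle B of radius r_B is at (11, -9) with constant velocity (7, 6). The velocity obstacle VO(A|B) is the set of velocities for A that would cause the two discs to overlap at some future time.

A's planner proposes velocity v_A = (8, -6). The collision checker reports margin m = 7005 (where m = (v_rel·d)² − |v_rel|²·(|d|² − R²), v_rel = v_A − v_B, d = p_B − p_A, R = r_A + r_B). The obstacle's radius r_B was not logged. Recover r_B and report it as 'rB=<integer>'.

m = 7005
d = (0, -10);  v_rel = (1, -12),  |v_rel|² = 145
v_rel×d = (1)·(-10) − (-12)·(0) = -10
since m = R²·145 − (-10)²:  R² = (100 + 7005) / 145 = 49
R = √49 = 7  ⇒  r_B = 7 − 4 = 3

rB=3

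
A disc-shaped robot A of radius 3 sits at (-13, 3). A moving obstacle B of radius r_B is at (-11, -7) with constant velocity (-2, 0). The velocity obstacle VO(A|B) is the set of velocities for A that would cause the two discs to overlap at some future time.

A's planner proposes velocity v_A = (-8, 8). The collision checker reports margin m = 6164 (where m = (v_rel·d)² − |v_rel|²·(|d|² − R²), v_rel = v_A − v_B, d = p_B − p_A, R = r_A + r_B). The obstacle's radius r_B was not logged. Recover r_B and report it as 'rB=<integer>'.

m = 6164
d = (2, -10);  v_rel = (-6, 8),  |v_rel|² = 100
v_rel×d = (-6)·(-10) − (8)·(2) = 44
since m = R²·100 − 44²:  R² = (1936 + 6164) / 100 = 81
R = √81 = 9  ⇒  r_B = 9 − 3 = 6

rB=6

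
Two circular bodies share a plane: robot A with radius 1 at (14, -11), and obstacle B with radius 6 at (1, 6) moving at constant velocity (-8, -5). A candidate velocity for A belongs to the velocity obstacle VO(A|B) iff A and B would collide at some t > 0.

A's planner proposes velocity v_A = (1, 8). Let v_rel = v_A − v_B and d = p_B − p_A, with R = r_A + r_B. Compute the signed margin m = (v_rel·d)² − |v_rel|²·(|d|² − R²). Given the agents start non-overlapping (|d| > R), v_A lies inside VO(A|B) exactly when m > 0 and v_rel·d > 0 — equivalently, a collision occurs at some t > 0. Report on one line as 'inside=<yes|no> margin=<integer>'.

d = (-13, 17),  |d|² = 458;  R = 1+6 = 7,  c = 458−7² = 409
v_rel = (9, 13),  |v_rel|² = 250;  v_rel·d = (9)·(-13) + (13)·(17) = 104
250·t² − 208·t + 409 = 0  ⇒  m = 104² − 250·409 = -91434
m = -91434 < 0,  v_rel·d = 104 > 0  ⇒  outside

inside=no margin=-91434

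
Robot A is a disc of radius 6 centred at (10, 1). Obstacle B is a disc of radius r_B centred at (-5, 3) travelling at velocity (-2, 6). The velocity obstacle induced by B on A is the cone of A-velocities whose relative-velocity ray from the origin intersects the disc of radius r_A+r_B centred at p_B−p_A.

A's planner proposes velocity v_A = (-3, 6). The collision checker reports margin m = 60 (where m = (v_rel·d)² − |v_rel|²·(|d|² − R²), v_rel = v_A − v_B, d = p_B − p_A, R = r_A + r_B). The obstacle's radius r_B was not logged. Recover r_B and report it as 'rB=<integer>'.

m = 60
d = (-15, 2);  v_rel = (-1, 0),  |v_rel|² = 1
v_rel×d = (-1)·(2) − (0)·(-15) = -2
since m = R²·1 − (-2)²:  R² = (4 + 60) / 1 = 64
R = √64 = 8  ⇒  r_B = 8 − 6 = 2

rB=2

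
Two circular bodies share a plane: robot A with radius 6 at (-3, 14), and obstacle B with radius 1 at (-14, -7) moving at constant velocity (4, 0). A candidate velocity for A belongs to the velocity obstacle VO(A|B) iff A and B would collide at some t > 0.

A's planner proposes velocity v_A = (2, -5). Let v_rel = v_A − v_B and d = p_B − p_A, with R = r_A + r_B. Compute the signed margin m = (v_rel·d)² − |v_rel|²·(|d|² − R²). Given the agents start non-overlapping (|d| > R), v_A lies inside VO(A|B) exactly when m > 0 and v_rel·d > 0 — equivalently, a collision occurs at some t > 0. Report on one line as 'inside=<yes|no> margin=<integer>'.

d = (-11, -21),  |d|² = 562;  R = 6+1 = 7,  c = 562−7² = 513
v_rel = (-2, -5),  |v_rel|² = 29;  v_rel·d = (-2)·(-11) + (-5)·(-21) = 127
29·t² − 254·t + 513 = 0  ⇒  m = 127² − 29·513 = 1252
m = 1252 > 0,  v_rel·d = 127 > 0  ⇒  inside

inside=yes margin=1252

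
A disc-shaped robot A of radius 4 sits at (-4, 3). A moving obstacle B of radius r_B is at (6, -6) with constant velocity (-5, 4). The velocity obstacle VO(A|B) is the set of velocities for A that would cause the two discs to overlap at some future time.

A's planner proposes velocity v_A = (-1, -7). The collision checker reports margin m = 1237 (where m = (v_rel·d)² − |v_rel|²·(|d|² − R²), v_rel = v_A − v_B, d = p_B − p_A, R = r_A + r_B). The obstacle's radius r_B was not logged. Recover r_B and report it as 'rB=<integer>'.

m = 1237
d = (10, -9);  v_rel = (4, -11),  |v_rel|² = 137
v_rel×d = (4)·(-9) − (-11)·(10) = 74
since m = R²·137 − 74²:  R² = (5476 + 1237) / 137 = 49
R = √49 = 7  ⇒  r_B = 7 − 4 = 3

rB=3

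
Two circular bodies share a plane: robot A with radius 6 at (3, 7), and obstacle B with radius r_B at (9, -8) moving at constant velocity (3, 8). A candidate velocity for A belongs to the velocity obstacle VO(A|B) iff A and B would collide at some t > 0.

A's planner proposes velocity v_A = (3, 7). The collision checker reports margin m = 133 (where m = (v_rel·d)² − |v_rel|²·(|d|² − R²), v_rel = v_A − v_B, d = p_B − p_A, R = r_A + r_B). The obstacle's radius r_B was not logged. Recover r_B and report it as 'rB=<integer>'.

m = 133
d = (6, -15);  v_rel = (0, -1),  |v_rel|² = 1
v_rel×d = (0)·(-15) − (-1)·(6) = 6
since m = R²·1 − 6²:  R² = (36 + 133) / 1 = 169
R = √169 = 13  ⇒  r_B = 13 − 6 = 7

rB=7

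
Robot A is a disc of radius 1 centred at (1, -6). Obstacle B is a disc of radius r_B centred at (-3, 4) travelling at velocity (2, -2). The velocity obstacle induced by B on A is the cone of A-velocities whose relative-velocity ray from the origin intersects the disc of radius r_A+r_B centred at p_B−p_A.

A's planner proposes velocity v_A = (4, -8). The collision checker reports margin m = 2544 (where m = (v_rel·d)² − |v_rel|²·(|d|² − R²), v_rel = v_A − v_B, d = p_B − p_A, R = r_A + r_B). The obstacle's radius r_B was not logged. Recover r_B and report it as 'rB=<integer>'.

m = 2544
d = (-4, 10);  v_rel = (2, -6),  |v_rel|² = 40
v_rel×d = (2)·(10) − (-6)·(-4) = -4
since m = R²·40 − (-4)²:  R² = (16 + 2544) / 40 = 64
R = √64 = 8  ⇒  r_B = 8 − 1 = 7

rB=7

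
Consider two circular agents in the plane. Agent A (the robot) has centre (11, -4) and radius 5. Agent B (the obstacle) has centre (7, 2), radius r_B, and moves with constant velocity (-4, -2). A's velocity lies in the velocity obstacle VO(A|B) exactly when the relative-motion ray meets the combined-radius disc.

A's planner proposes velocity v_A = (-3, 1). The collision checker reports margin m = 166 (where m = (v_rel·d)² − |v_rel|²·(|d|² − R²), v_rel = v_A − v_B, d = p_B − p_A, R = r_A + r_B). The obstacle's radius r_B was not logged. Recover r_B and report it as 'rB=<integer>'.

m = 166
d = (-4, 6);  v_rel = (1, 3),  |v_rel|² = 10
v_rel×d = (1)·(6) − (3)·(-4) = 18
since m = R²·10 − 18²:  R² = (324 + 166) / 10 = 49
R = √49 = 7  ⇒  r_B = 7 − 5 = 2

rB=2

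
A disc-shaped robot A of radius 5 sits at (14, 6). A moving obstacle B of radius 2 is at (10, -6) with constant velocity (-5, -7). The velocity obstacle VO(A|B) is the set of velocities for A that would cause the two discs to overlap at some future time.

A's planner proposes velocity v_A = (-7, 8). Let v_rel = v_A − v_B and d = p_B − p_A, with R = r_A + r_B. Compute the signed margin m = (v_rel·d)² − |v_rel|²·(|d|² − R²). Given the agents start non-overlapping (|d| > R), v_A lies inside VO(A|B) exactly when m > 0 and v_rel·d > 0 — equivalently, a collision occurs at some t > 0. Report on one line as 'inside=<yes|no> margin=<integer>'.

d = (-4, -12),  |d|² = 160;  R = 5+2 = 7,  c = 160−7² = 111
v_rel = (-2, 15),  |v_rel|² = 229;  v_rel·d = (-2)·(-4) + (15)·(-12) = -172
229·t² + 344·t + 111 = 0  ⇒  m = (-172)² − 229·111 = 4165
m = 4165 > 0,  v_rel·d = -172 < 0  ⇒  outside

inside=no margin=4165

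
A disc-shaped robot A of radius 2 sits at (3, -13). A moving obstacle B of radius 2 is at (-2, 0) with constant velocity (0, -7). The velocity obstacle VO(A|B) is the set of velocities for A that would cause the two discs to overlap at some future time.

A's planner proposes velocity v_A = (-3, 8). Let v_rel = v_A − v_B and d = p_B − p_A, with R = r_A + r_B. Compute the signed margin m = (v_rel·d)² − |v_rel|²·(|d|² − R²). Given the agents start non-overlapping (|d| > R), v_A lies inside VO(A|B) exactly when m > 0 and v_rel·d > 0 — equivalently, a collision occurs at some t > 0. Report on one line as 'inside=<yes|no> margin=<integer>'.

d = (-5, 13),  |d|² = 194;  R = 2+2 = 4,  c = 194−4² = 178
v_rel = (-3, 15),  |v_rel|² = 234;  v_rel·d = (-3)·(-5) + (15)·(13) = 210
234·t² − 420·t + 178 = 0  ⇒  m = 210² − 234·178 = 2448
m = 2448 > 0,  v_rel·d = 210 > 0  ⇒  inside

inside=yes margin=2448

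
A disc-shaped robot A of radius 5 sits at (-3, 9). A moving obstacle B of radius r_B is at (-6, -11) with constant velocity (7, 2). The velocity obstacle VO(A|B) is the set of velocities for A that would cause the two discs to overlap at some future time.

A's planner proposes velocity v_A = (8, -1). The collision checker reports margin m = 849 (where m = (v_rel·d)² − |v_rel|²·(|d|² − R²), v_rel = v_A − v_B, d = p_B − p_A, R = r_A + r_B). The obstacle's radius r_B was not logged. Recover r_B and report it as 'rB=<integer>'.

m = 849
d = (-3, -20);  v_rel = (1, -3),  |v_rel|² = 10
v_rel×d = (1)·(-20) − (-3)·(-3) = -29
since m = R²·10 − (-29)²:  R² = (841 + 849) / 10 = 169
R = √169 = 13  ⇒  r_B = 13 − 5 = 8

rB=8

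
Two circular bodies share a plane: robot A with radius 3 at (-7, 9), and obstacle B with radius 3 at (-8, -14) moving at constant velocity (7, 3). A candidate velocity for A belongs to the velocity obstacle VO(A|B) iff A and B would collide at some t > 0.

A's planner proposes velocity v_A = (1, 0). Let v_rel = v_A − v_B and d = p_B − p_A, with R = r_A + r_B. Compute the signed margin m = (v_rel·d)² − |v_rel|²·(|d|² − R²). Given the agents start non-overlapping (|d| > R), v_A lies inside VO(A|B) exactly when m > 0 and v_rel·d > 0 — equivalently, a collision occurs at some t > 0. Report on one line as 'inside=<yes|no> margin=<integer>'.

d = (-1, -23),  |d|² = 530;  R = 3+3 = 6,  c = 530−6² = 494
v_rel = (-6, -3),  |v_rel|² = 45;  v_rel·d = (-6)·(-1) + (-3)·(-23) = 75
45·t² − 150·t + 494 = 0  ⇒  m = 75² − 45·494 = -16605
m = -16605 < 0,  v_rel·d = 75 > 0  ⇒  outside

inside=no margin=-16605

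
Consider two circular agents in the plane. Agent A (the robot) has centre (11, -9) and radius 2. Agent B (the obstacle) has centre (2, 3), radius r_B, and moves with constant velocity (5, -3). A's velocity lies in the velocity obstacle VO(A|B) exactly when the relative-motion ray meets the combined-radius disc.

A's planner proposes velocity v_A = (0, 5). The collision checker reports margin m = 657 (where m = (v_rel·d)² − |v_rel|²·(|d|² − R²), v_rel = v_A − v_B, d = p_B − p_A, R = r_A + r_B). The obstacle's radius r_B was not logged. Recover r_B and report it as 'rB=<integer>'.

m = 657
d = (-9, 12);  v_rel = (-5, 8),  |v_rel|² = 89
v_rel×d = (-5)·(12) − (8)·(-9) = 12
since m = R²·89 − 12²:  R² = (144 + 657) / 89 = 9
R = √9 = 3  ⇒  r_B = 3 − 2 = 1

rB=1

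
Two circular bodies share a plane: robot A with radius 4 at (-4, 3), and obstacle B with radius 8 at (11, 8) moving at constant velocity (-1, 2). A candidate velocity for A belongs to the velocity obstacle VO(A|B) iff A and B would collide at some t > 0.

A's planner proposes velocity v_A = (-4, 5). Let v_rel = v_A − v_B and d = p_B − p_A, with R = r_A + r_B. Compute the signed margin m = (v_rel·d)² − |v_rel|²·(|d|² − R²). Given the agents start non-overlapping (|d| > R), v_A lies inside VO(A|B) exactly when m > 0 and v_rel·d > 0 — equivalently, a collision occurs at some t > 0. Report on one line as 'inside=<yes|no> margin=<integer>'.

d = (15, 5),  |d|² = 250;  R = 4+8 = 12,  c = 250−12² = 106
v_rel = (-3, 3),  |v_rel|² = 18;  v_rel·d = (-3)·(15) + (3)·(5) = -30
18·t² + 60·t + 106 = 0  ⇒  m = (-30)² − 18·106 = -1008
m = -1008 < 0,  v_rel·d = -30 < 0  ⇒  outside

inside=no margin=-1008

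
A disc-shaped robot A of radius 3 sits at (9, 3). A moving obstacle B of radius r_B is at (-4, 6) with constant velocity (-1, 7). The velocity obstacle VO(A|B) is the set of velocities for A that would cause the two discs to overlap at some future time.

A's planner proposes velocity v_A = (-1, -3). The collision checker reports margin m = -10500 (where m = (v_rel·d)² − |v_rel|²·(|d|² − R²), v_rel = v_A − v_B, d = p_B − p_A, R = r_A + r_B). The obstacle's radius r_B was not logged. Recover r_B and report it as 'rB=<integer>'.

m = -10500
d = (-13, 3);  v_rel = (0, -10),  |v_rel|² = 100
v_rel×d = (0)·(3) − (-10)·(-13) = -130
since m = R²·100 − (-130)²:  R² = (16900 + -10500) / 100 = 64
R = √64 = 8  ⇒  r_B = 8 − 3 = 5

rB=5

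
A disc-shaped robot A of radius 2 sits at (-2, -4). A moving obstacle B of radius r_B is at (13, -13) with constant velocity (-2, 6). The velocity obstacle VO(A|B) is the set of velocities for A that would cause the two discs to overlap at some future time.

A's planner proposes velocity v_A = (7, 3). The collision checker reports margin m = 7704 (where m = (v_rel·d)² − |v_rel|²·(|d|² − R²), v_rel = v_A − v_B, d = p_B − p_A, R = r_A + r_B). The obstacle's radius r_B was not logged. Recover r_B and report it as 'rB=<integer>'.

m = 7704
d = (15, -9);  v_rel = (9, -3),  |v_rel|² = 90
v_rel×d = (9)·(-9) − (-3)·(15) = -36
since m = R²·90 − (-36)²:  R² = (1296 + 7704) / 90 = 100
R = √100 = 10  ⇒  r_B = 10 − 2 = 8

rB=8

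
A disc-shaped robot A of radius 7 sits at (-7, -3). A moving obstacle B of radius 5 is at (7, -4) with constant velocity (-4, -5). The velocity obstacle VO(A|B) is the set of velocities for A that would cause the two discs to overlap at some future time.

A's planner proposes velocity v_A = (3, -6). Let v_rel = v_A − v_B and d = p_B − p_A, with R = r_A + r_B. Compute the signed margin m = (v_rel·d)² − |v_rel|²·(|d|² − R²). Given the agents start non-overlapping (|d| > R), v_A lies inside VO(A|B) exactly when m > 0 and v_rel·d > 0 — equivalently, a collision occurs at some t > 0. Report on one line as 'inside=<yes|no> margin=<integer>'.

d = (14, -1),  |d|² = 197;  R = 7+5 = 12,  c = 197−12² = 53
v_rel = (7, -1),  |v_rel|² = 50;  v_rel·d = (7)·(14) + (-1)·(-1) = 99
50·t² − 198·t + 53 = 0  ⇒  m = 99² − 50·53 = 7151
m = 7151 > 0,  v_rel·d = 99 > 0  ⇒  inside

inside=yes margin=7151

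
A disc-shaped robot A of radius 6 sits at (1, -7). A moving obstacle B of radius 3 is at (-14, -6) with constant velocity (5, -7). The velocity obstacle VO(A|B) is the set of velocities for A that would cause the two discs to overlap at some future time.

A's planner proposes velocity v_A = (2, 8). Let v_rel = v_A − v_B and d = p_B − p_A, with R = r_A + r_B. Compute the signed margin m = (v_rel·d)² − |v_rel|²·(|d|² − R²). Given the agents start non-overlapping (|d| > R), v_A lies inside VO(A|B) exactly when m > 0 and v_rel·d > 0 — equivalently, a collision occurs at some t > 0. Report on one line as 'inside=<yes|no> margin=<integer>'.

d = (-15, 1),  |d|² = 226;  R = 6+3 = 9,  c = 226−9² = 145
v_rel = (-3, 15),  |v_rel|² = 234;  v_rel·d = (-3)·(-15) + (15)·(1) = 60
234·t² − 120·t + 145 = 0  ⇒  m = 60² − 234·145 = -30330
m = -30330 < 0,  v_rel·d = 60 > 0  ⇒  outside

inside=no margin=-30330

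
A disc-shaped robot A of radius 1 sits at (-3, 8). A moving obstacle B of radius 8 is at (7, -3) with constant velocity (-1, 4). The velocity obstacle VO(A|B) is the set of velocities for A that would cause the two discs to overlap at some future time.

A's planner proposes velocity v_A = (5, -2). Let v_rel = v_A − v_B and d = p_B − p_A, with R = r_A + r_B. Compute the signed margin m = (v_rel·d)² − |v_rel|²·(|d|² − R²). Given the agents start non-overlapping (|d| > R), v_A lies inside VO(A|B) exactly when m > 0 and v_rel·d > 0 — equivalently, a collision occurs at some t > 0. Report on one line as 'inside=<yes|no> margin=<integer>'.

d = (10, -11),  |d|² = 221;  R = 1+8 = 9,  c = 221−9² = 140
v_rel = (6, -6),  |v_rel|² = 72;  v_rel·d = (6)·(10) + (-6)·(-11) = 126
72·t² − 252·t + 140 = 0  ⇒  m = 126² − 72·140 = 5796
m = 5796 > 0,  v_rel·d = 126 > 0  ⇒  inside

inside=yes margin=5796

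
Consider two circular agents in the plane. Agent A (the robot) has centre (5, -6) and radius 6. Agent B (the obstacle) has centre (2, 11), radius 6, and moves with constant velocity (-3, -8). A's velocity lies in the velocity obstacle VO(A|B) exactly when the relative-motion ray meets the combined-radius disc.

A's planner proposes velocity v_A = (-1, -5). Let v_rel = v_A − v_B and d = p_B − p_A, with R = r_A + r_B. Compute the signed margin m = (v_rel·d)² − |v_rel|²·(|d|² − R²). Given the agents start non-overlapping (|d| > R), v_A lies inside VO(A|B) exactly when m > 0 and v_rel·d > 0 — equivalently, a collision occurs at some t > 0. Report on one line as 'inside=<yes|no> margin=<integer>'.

d = (-3, 17),  |d|² = 298;  R = 6+6 = 12,  c = 298−12² = 154
v_rel = (2, 3),  |v_rel|² = 13;  v_rel·d = (2)·(-3) + (3)·(17) = 45
13·t² − 90·t + 154 = 0  ⇒  m = 45² − 13·154 = 23
m = 23 > 0,  v_rel·d = 45 > 0  ⇒  inside

inside=yes margin=23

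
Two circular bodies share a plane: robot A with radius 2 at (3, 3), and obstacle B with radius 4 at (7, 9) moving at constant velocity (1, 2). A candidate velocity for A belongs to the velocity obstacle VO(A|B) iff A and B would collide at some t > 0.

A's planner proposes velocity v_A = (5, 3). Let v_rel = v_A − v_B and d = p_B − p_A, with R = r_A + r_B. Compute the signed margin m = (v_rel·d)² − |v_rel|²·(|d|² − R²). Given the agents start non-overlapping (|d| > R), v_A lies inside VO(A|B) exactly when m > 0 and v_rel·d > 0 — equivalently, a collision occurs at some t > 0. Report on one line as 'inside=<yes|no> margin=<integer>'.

d = (4, 6),  |d|² = 52;  R = 2+4 = 6,  c = 52−6² = 16
v_rel = (4, 1),  |v_rel|² = 17;  v_rel·d = (4)·(4) + (1)·(6) = 22
17·t² − 44·t + 16 = 0  ⇒  m = 22² − 17·16 = 212
m = 212 > 0,  v_rel·d = 22 > 0  ⇒  inside

inside=yes margin=212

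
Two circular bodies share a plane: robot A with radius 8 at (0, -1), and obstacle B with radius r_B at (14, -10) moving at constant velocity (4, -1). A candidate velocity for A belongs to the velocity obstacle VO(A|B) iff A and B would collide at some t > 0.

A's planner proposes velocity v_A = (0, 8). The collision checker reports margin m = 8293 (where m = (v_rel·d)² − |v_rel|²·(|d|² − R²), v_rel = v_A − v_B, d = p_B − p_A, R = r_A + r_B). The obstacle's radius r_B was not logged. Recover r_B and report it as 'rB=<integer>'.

m = 8293
d = (14, -9);  v_rel = (-4, 9),  |v_rel|² = 97
v_rel×d = (-4)·(-9) − (9)·(14) = -90
since m = R²·97 − (-90)²:  R² = (8100 + 8293) / 97 = 169
R = √169 = 13  ⇒  r_B = 13 − 8 = 5

rB=5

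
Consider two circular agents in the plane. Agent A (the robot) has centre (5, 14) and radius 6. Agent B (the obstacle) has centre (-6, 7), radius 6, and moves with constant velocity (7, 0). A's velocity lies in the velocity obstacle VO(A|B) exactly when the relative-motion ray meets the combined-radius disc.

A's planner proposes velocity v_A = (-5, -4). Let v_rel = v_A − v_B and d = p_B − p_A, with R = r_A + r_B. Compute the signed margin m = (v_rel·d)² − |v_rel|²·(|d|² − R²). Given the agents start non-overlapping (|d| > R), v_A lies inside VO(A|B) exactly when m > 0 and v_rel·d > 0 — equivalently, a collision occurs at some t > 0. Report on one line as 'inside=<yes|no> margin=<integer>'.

d = (-11, -7),  |d|² = 170;  R = 6+6 = 12,  c = 170−12² = 26
v_rel = (-12, -4),  |v_rel|² = 160;  v_rel·d = (-12)·(-11) + (-4)·(-7) = 160
160·t² − 320·t + 26 = 0  ⇒  m = 160² − 160·26 = 21440
m = 21440 > 0,  v_rel·d = 160 > 0  ⇒  inside

inside=yes margin=21440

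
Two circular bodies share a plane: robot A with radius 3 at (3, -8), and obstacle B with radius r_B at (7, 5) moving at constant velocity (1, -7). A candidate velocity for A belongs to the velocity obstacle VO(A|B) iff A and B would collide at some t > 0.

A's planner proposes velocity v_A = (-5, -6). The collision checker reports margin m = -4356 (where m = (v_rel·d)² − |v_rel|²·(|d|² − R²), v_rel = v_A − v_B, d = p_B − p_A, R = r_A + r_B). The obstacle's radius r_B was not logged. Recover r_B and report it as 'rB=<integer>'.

m = -4356
d = (4, 13);  v_rel = (-6, 1),  |v_rel|² = 37
v_rel×d = (-6)·(13) − (1)·(4) = -82
since m = R²·37 − (-82)²:  R² = (6724 + -4356) / 37 = 64
R = √64 = 8  ⇒  r_B = 8 − 3 = 5

rB=5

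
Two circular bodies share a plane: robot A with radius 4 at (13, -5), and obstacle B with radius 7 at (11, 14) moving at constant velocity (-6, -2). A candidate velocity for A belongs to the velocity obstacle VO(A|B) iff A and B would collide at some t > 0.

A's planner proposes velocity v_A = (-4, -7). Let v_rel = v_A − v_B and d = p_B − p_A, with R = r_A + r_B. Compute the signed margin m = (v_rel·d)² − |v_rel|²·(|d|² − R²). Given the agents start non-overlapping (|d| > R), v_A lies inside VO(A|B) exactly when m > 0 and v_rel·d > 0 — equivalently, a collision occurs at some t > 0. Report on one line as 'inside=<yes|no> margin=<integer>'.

d = (-2, 19),  |d|² = 365;  R = 4+7 = 11,  c = 365−11² = 244
v_rel = (2, -5),  |v_rel|² = 29;  v_rel·d = (2)·(-2) + (-5)·(19) = -99
29·t² + 198·t + 244 = 0  ⇒  m = (-99)² − 29·244 = 2725
m = 2725 > 0,  v_rel·d = -99 < 0  ⇒  outside

inside=no margin=2725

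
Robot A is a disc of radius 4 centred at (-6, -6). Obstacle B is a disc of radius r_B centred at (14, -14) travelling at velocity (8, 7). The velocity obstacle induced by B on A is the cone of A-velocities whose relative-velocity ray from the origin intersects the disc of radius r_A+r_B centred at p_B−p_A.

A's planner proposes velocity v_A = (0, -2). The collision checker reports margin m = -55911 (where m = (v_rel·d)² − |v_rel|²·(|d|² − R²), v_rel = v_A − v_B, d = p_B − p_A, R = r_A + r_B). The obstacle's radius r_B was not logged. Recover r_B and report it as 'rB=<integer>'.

m = -55911
d = (20, -8);  v_rel = (-8, -9),  |v_rel|² = 145
v_rel×d = (-8)·(-8) − (-9)·(20) = 244
since m = R²·145 − 244²:  R² = (59536 + -55911) / 145 = 25
R = √25 = 5  ⇒  r_B = 5 − 4 = 1

rB=1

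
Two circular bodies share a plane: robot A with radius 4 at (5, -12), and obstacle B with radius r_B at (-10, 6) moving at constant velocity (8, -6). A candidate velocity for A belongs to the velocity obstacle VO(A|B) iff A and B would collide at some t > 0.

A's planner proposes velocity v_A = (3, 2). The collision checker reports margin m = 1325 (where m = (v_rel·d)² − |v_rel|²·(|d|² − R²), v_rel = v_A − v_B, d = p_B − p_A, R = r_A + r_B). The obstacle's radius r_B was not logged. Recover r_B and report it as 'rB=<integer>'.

m = 1325
d = (-15, 18);  v_rel = (-5, 8),  |v_rel|² = 89
v_rel×d = (-5)·(18) − (8)·(-15) = 30
since m = R²·89 − 30²:  R² = (900 + 1325) / 89 = 25
R = √25 = 5  ⇒  r_B = 5 − 4 = 1

rB=1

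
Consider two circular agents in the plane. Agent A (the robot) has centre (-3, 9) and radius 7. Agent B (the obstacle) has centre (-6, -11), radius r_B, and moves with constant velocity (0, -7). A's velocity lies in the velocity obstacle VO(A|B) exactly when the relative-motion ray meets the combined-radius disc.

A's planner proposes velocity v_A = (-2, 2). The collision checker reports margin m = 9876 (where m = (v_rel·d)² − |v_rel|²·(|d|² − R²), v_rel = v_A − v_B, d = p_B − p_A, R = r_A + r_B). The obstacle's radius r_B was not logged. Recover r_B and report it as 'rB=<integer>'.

m = 9876
d = (-3, -20);  v_rel = (-2, 9),  |v_rel|² = 85
v_rel×d = (-2)·(-20) − (9)·(-3) = 67
since m = R²·85 − 67²:  R² = (4489 + 9876) / 85 = 169
R = √169 = 13  ⇒  r_B = 13 − 7 = 6

rB=6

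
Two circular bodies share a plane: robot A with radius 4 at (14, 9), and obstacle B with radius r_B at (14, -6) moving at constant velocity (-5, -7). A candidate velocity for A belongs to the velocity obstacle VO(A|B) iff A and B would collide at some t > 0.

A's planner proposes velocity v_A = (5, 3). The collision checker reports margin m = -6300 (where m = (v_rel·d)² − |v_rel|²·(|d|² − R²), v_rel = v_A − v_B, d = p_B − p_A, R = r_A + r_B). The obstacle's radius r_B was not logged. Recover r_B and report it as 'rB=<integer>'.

m = -6300
d = (0, -15);  v_rel = (10, 10),  |v_rel|² = 200
v_rel×d = (10)·(-15) − (10)·(0) = -150
since m = R²·200 − (-150)²:  R² = (22500 + -6300) / 200 = 81
R = √81 = 9  ⇒  r_B = 9 − 4 = 5

rB=5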